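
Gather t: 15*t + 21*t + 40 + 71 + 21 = 36*t + 132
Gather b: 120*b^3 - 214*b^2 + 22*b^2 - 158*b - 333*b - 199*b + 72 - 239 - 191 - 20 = 120*b^3 - 192*b^2 - 690*b - 378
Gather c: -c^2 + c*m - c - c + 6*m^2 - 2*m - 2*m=-c^2 + c*(m - 2) + 6*m^2 - 4*m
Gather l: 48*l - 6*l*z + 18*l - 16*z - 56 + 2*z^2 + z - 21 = l*(66 - 6*z) + 2*z^2 - 15*z - 77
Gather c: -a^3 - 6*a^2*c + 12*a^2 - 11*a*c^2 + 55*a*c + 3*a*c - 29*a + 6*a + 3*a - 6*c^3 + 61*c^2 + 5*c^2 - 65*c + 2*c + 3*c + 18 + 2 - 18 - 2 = -a^3 + 12*a^2 - 20*a - 6*c^3 + c^2*(66 - 11*a) + c*(-6*a^2 + 58*a - 60)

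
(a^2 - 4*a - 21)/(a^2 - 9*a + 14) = (a + 3)/(a - 2)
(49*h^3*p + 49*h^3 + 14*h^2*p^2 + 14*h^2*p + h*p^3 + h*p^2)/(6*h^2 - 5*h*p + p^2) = h*(49*h^2*p + 49*h^2 + 14*h*p^2 + 14*h*p + p^3 + p^2)/(6*h^2 - 5*h*p + p^2)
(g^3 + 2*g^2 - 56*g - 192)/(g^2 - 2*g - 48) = g + 4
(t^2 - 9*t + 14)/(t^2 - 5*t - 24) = (-t^2 + 9*t - 14)/(-t^2 + 5*t + 24)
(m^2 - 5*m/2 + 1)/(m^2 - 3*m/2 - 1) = (2*m - 1)/(2*m + 1)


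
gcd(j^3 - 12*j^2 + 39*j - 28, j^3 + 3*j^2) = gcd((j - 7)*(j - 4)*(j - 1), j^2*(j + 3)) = 1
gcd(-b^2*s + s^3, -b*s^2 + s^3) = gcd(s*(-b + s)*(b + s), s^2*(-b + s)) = -b*s + s^2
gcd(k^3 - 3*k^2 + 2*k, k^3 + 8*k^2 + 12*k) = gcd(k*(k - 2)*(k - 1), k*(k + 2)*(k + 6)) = k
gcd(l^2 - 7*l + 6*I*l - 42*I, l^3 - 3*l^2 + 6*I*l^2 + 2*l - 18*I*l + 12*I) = l + 6*I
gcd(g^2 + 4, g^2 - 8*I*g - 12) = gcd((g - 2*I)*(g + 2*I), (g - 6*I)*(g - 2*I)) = g - 2*I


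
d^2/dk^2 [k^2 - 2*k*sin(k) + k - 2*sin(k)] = 2*k*sin(k) + 2*sin(k) - 4*cos(k) + 2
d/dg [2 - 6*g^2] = -12*g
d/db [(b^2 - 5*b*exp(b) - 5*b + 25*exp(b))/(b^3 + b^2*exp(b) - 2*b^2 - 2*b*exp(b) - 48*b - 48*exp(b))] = ((b^2 - 5*b*exp(b) - 5*b + 25*exp(b))*(-b^2*exp(b) - 3*b^2 + 4*b + 50*exp(b) + 48) + (5*b*exp(b) - 2*b - 20*exp(b) + 5)*(-b^3 - b^2*exp(b) + 2*b^2 + 2*b*exp(b) + 48*b + 48*exp(b)))/(-b^3 - b^2*exp(b) + 2*b^2 + 2*b*exp(b) + 48*b + 48*exp(b))^2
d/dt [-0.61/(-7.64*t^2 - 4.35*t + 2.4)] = (-9.3208*t - 2.6535)/(7.64*t^2 + 4.35*t - 2.4)^2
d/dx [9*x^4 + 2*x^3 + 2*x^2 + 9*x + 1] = 36*x^3 + 6*x^2 + 4*x + 9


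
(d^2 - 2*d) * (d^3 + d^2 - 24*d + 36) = d^5 - d^4 - 26*d^3 + 84*d^2 - 72*d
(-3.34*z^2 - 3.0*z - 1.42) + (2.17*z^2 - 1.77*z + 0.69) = -1.17*z^2 - 4.77*z - 0.73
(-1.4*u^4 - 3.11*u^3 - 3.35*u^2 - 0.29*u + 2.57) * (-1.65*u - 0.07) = 2.31*u^5 + 5.2295*u^4 + 5.7452*u^3 + 0.713*u^2 - 4.2202*u - 0.1799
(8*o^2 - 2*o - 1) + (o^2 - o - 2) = 9*o^2 - 3*o - 3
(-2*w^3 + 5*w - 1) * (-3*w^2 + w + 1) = 6*w^5 - 2*w^4 - 17*w^3 + 8*w^2 + 4*w - 1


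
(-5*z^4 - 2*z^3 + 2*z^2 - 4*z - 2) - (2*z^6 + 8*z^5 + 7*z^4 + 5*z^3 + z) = -2*z^6 - 8*z^5 - 12*z^4 - 7*z^3 + 2*z^2 - 5*z - 2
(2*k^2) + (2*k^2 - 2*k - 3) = 4*k^2 - 2*k - 3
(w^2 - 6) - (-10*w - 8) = w^2 + 10*w + 2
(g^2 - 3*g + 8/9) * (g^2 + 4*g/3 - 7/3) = g^4 - 5*g^3/3 - 49*g^2/9 + 221*g/27 - 56/27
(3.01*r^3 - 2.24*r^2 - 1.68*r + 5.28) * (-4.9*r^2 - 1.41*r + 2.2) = -14.749*r^5 + 6.7319*r^4 + 18.0124*r^3 - 28.4312*r^2 - 11.1408*r + 11.616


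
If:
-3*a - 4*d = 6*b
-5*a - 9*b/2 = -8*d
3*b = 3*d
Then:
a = 0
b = 0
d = 0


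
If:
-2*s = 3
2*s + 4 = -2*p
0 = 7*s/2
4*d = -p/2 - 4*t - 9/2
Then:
No Solution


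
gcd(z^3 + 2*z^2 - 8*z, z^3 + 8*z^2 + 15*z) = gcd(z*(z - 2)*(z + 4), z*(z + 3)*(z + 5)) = z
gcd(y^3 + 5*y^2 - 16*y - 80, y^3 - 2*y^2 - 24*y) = y + 4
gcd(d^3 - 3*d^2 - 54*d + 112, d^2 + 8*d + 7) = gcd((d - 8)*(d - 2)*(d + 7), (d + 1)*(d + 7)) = d + 7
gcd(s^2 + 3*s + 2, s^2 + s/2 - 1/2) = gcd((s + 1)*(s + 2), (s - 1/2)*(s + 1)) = s + 1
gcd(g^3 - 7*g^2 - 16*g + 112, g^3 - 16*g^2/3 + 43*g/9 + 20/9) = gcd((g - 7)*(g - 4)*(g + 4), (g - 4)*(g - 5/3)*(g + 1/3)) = g - 4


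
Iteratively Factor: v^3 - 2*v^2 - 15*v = (v + 3)*(v^2 - 5*v) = v*(v + 3)*(v - 5)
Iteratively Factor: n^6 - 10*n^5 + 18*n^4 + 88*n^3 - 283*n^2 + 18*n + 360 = (n - 4)*(n^5 - 6*n^4 - 6*n^3 + 64*n^2 - 27*n - 90) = (n - 5)*(n - 4)*(n^4 - n^3 - 11*n^2 + 9*n + 18) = (n - 5)*(n - 4)*(n + 3)*(n^3 - 4*n^2 + n + 6) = (n - 5)*(n - 4)*(n - 3)*(n + 3)*(n^2 - n - 2) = (n - 5)*(n - 4)*(n - 3)*(n + 1)*(n + 3)*(n - 2)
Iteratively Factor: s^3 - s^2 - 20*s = (s - 5)*(s^2 + 4*s) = s*(s - 5)*(s + 4)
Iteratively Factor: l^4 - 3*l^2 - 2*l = (l + 1)*(l^3 - l^2 - 2*l) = l*(l + 1)*(l^2 - l - 2) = l*(l - 2)*(l + 1)*(l + 1)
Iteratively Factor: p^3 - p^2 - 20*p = (p + 4)*(p^2 - 5*p) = (p - 5)*(p + 4)*(p)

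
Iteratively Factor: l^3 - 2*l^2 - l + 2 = (l - 2)*(l^2 - 1) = (l - 2)*(l + 1)*(l - 1)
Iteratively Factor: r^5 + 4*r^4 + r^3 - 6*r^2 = (r + 2)*(r^4 + 2*r^3 - 3*r^2) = r*(r + 2)*(r^3 + 2*r^2 - 3*r) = r*(r - 1)*(r + 2)*(r^2 + 3*r) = r*(r - 1)*(r + 2)*(r + 3)*(r)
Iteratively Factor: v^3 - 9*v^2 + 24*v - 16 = (v - 1)*(v^2 - 8*v + 16) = (v - 4)*(v - 1)*(v - 4)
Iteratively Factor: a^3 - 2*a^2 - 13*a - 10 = (a - 5)*(a^2 + 3*a + 2) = (a - 5)*(a + 1)*(a + 2)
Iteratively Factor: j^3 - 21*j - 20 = (j - 5)*(j^2 + 5*j + 4) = (j - 5)*(j + 4)*(j + 1)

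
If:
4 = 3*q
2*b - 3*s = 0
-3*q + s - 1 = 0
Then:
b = 15/2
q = 4/3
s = 5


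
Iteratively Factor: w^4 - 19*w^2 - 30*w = (w + 2)*(w^3 - 2*w^2 - 15*w) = w*(w + 2)*(w^2 - 2*w - 15) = w*(w - 5)*(w + 2)*(w + 3)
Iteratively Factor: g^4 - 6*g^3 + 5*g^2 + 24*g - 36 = (g - 2)*(g^3 - 4*g^2 - 3*g + 18) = (g - 2)*(g + 2)*(g^2 - 6*g + 9) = (g - 3)*(g - 2)*(g + 2)*(g - 3)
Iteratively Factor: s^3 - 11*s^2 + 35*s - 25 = (s - 5)*(s^2 - 6*s + 5) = (s - 5)^2*(s - 1)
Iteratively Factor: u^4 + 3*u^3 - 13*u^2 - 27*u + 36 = (u + 4)*(u^3 - u^2 - 9*u + 9) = (u - 3)*(u + 4)*(u^2 + 2*u - 3) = (u - 3)*(u + 3)*(u + 4)*(u - 1)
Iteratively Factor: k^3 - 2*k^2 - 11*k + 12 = (k - 4)*(k^2 + 2*k - 3) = (k - 4)*(k - 1)*(k + 3)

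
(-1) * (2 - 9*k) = 9*k - 2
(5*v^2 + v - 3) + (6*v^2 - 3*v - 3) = 11*v^2 - 2*v - 6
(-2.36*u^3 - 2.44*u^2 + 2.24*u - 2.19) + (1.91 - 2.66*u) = -2.36*u^3 - 2.44*u^2 - 0.42*u - 0.28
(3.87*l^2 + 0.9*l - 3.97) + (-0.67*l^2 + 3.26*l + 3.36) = 3.2*l^2 + 4.16*l - 0.61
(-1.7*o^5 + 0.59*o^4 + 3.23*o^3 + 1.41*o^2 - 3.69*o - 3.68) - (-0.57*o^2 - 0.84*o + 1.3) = -1.7*o^5 + 0.59*o^4 + 3.23*o^3 + 1.98*o^2 - 2.85*o - 4.98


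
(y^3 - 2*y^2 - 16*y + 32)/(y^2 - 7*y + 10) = (y^2 - 16)/(y - 5)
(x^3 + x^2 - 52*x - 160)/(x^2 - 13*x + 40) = (x^2 + 9*x + 20)/(x - 5)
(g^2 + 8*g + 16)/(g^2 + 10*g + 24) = (g + 4)/(g + 6)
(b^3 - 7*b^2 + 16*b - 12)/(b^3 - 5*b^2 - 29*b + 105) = (b^2 - 4*b + 4)/(b^2 - 2*b - 35)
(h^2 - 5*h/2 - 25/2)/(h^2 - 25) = (h + 5/2)/(h + 5)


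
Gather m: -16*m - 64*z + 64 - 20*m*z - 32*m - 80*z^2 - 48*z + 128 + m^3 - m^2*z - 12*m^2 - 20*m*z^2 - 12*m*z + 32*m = m^3 + m^2*(-z - 12) + m*(-20*z^2 - 32*z - 16) - 80*z^2 - 112*z + 192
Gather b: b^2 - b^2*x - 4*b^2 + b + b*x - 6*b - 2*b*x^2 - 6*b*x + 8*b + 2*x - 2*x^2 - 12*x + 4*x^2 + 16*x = b^2*(-x - 3) + b*(-2*x^2 - 5*x + 3) + 2*x^2 + 6*x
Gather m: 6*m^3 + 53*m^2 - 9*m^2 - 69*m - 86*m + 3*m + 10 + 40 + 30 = 6*m^3 + 44*m^2 - 152*m + 80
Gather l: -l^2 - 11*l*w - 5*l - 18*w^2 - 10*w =-l^2 + l*(-11*w - 5) - 18*w^2 - 10*w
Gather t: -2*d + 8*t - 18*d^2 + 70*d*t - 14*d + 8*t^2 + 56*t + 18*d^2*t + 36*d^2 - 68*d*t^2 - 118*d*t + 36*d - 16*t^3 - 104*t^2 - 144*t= 18*d^2 + 20*d - 16*t^3 + t^2*(-68*d - 96) + t*(18*d^2 - 48*d - 80)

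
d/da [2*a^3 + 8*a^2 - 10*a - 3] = 6*a^2 + 16*a - 10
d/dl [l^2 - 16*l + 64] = 2*l - 16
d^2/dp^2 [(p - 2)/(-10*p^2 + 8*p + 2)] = (4*(p - 2)*(5*p - 2)^2 + (15*p - 14)*(-5*p^2 + 4*p + 1))/(-5*p^2 + 4*p + 1)^3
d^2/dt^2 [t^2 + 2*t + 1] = 2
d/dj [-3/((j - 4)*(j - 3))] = 3*(2*j - 7)/((j - 4)^2*(j - 3)^2)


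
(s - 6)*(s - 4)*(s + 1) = s^3 - 9*s^2 + 14*s + 24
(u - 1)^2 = u^2 - 2*u + 1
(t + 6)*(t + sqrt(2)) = t^2 + sqrt(2)*t + 6*t + 6*sqrt(2)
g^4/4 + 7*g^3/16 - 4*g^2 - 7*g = g*(g/4 + 1)*(g - 4)*(g + 7/4)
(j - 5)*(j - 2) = j^2 - 7*j + 10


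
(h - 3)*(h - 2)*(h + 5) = h^3 - 19*h + 30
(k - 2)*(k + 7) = k^2 + 5*k - 14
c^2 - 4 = (c - 2)*(c + 2)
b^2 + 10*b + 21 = (b + 3)*(b + 7)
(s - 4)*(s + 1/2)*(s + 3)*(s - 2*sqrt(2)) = s^4 - 2*sqrt(2)*s^3 - s^3/2 - 25*s^2/2 + sqrt(2)*s^2 - 6*s + 25*sqrt(2)*s + 12*sqrt(2)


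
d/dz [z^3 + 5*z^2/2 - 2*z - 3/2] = 3*z^2 + 5*z - 2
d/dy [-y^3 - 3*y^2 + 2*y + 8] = -3*y^2 - 6*y + 2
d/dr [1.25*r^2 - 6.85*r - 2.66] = 2.5*r - 6.85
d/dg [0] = 0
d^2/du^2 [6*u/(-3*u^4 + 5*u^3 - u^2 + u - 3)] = 12*(-u*(12*u^3 - 15*u^2 + 2*u - 1)^2 + (12*u^3 - 15*u^2 + u*(18*u^2 - 15*u + 1) + 2*u - 1)*(3*u^4 - 5*u^3 + u^2 - u + 3))/(3*u^4 - 5*u^3 + u^2 - u + 3)^3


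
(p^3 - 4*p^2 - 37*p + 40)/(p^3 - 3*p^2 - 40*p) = (p - 1)/p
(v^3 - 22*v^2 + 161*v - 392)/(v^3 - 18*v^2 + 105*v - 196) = (v - 8)/(v - 4)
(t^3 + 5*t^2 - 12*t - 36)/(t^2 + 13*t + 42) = (t^2 - t - 6)/(t + 7)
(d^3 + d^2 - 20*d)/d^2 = d + 1 - 20/d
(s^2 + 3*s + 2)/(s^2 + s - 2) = (s + 1)/(s - 1)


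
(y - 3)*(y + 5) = y^2 + 2*y - 15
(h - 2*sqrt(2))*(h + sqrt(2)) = h^2 - sqrt(2)*h - 4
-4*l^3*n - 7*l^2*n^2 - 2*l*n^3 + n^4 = n*(-4*l + n)*(l + n)^2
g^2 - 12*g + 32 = (g - 8)*(g - 4)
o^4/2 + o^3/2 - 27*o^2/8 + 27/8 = (o/2 + 1/2)*(o - 3/2)^2*(o + 3)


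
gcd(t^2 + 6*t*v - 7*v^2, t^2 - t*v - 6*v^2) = 1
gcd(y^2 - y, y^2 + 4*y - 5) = y - 1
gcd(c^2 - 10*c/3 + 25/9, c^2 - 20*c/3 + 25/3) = c - 5/3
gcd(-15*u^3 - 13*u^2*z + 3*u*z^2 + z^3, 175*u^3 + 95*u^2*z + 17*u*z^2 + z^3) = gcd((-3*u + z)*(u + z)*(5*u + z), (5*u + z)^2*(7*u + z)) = 5*u + z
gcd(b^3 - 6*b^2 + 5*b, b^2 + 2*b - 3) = b - 1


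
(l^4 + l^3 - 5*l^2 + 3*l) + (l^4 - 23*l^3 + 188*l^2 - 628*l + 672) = 2*l^4 - 22*l^3 + 183*l^2 - 625*l + 672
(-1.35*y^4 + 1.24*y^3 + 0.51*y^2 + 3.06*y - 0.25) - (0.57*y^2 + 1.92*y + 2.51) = -1.35*y^4 + 1.24*y^3 - 0.0599999999999999*y^2 + 1.14*y - 2.76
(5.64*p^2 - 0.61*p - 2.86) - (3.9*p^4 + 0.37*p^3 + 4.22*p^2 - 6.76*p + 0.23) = -3.9*p^4 - 0.37*p^3 + 1.42*p^2 + 6.15*p - 3.09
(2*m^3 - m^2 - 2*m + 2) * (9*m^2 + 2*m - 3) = 18*m^5 - 5*m^4 - 26*m^3 + 17*m^2 + 10*m - 6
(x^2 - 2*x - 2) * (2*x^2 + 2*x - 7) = 2*x^4 - 2*x^3 - 15*x^2 + 10*x + 14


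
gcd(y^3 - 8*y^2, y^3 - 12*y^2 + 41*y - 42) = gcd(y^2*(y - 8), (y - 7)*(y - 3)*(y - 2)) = 1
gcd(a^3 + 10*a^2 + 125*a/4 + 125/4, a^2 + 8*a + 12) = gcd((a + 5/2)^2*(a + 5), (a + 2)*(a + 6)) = 1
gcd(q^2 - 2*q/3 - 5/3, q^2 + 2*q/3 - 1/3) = q + 1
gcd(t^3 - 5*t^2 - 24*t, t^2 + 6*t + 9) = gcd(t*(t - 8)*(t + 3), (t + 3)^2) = t + 3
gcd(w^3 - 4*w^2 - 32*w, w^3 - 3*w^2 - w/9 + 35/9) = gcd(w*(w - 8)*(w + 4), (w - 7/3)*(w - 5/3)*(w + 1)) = 1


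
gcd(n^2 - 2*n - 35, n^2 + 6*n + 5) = n + 5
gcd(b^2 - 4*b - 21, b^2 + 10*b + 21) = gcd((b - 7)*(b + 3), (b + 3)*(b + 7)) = b + 3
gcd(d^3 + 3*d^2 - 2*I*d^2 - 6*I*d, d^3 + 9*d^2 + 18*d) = d^2 + 3*d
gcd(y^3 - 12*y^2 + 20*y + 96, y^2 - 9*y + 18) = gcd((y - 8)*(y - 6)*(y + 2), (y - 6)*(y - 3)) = y - 6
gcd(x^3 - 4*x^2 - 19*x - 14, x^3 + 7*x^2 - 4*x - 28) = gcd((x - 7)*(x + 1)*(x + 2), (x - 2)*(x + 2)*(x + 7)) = x + 2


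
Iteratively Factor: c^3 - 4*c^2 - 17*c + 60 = (c + 4)*(c^2 - 8*c + 15) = (c - 5)*(c + 4)*(c - 3)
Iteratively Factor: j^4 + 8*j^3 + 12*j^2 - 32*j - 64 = (j - 2)*(j^3 + 10*j^2 + 32*j + 32) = (j - 2)*(j + 4)*(j^2 + 6*j + 8) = (j - 2)*(j + 2)*(j + 4)*(j + 4)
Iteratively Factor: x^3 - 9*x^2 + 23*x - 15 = (x - 3)*(x^2 - 6*x + 5) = (x - 5)*(x - 3)*(x - 1)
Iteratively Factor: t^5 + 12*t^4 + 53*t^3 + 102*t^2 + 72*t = (t)*(t^4 + 12*t^3 + 53*t^2 + 102*t + 72) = t*(t + 3)*(t^3 + 9*t^2 + 26*t + 24) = t*(t + 3)*(t + 4)*(t^2 + 5*t + 6) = t*(t + 3)^2*(t + 4)*(t + 2)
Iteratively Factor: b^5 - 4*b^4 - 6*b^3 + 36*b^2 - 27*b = (b)*(b^4 - 4*b^3 - 6*b^2 + 36*b - 27) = b*(b - 1)*(b^3 - 3*b^2 - 9*b + 27) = b*(b - 3)*(b - 1)*(b^2 - 9) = b*(b - 3)^2*(b - 1)*(b + 3)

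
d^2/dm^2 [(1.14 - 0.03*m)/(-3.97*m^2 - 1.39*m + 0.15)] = ((8.9682 - 0.7146*m)*(3.97*m^2 + 1.39*m - 0.15) + (0.03*m - 1.14)*(7.94*m + 1.39)*(15.88*m + 2.78))/(3.97*m^2 + 1.39*m - 0.15)^3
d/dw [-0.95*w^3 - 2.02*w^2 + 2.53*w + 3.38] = -2.85*w^2 - 4.04*w + 2.53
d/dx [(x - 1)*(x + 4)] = 2*x + 3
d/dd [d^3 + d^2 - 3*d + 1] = 3*d^2 + 2*d - 3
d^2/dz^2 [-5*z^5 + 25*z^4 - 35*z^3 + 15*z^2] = -100*z^3 + 300*z^2 - 210*z + 30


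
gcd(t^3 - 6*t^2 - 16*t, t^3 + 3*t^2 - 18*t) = t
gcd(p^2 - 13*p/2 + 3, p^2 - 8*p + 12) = p - 6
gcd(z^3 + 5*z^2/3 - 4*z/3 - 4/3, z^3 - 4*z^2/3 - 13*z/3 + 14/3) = z^2 + z - 2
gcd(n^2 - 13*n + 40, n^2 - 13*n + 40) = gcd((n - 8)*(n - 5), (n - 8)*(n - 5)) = n^2 - 13*n + 40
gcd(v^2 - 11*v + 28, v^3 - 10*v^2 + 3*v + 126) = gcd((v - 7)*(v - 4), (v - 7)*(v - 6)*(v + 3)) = v - 7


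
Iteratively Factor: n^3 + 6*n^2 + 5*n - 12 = (n + 3)*(n^2 + 3*n - 4) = (n - 1)*(n + 3)*(n + 4)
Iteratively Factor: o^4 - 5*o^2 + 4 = (o + 1)*(o^3 - o^2 - 4*o + 4) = (o - 1)*(o + 1)*(o^2 - 4) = (o - 2)*(o - 1)*(o + 1)*(o + 2)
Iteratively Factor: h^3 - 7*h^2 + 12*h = (h - 3)*(h^2 - 4*h) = h*(h - 3)*(h - 4)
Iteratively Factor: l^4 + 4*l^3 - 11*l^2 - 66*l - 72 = (l + 3)*(l^3 + l^2 - 14*l - 24) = (l + 2)*(l + 3)*(l^2 - l - 12) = (l + 2)*(l + 3)^2*(l - 4)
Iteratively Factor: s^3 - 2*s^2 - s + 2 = (s - 1)*(s^2 - s - 2) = (s - 1)*(s + 1)*(s - 2)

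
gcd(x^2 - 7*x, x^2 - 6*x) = x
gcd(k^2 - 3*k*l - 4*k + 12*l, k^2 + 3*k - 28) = k - 4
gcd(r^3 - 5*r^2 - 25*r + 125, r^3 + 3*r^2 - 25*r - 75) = r^2 - 25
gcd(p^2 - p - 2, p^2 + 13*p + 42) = 1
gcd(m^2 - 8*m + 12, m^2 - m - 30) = m - 6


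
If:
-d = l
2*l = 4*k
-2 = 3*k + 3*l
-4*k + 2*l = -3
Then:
No Solution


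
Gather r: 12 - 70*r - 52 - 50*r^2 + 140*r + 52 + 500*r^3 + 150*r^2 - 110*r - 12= 500*r^3 + 100*r^2 - 40*r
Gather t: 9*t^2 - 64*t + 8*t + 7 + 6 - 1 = 9*t^2 - 56*t + 12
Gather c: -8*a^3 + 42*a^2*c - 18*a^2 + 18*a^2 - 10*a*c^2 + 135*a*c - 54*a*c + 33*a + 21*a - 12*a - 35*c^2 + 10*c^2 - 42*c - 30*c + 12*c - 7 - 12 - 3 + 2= -8*a^3 + 42*a + c^2*(-10*a - 25) + c*(42*a^2 + 81*a - 60) - 20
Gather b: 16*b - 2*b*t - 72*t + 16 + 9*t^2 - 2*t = b*(16 - 2*t) + 9*t^2 - 74*t + 16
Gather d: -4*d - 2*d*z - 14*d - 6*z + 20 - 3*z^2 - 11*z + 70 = d*(-2*z - 18) - 3*z^2 - 17*z + 90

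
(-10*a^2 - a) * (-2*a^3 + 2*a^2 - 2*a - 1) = 20*a^5 - 18*a^4 + 18*a^3 + 12*a^2 + a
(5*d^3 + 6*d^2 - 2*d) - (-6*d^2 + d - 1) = 5*d^3 + 12*d^2 - 3*d + 1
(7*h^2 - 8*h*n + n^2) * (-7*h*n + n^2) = -49*h^3*n + 63*h^2*n^2 - 15*h*n^3 + n^4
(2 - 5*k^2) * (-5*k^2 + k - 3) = 25*k^4 - 5*k^3 + 5*k^2 + 2*k - 6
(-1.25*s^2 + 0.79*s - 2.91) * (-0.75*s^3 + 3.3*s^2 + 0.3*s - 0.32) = 0.9375*s^5 - 4.7175*s^4 + 4.4145*s^3 - 8.966*s^2 - 1.1258*s + 0.9312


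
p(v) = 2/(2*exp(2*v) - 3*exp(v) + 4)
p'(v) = 2*(-4*exp(2*v) + 3*exp(v))/(2*exp(2*v) - 3*exp(v) + 4)^2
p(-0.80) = 0.65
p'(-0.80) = 0.12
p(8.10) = 0.00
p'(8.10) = -0.00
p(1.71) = 0.04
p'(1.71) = -0.09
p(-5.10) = 0.50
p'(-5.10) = 0.00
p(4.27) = 0.00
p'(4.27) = -0.00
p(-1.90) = 0.56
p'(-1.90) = 0.06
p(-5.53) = 0.50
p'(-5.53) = 0.00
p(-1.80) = 0.56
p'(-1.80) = 0.06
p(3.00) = 0.00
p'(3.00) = -0.00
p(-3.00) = 0.52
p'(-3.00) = 0.02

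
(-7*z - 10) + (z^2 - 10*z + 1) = z^2 - 17*z - 9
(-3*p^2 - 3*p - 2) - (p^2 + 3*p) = -4*p^2 - 6*p - 2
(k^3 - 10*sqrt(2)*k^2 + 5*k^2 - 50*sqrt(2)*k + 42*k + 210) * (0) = 0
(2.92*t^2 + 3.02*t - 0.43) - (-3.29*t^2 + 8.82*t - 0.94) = 6.21*t^2 - 5.8*t + 0.51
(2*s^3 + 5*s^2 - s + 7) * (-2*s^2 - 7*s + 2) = -4*s^5 - 24*s^4 - 29*s^3 + 3*s^2 - 51*s + 14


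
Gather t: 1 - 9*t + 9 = 10 - 9*t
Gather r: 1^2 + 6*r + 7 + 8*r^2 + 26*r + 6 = 8*r^2 + 32*r + 14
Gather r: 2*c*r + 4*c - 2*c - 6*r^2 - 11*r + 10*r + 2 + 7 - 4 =2*c - 6*r^2 + r*(2*c - 1) + 5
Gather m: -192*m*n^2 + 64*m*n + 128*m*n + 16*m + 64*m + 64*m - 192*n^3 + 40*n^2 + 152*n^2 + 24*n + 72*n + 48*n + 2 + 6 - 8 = m*(-192*n^2 + 192*n + 144) - 192*n^3 + 192*n^2 + 144*n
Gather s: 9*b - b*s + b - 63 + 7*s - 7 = 10*b + s*(7 - b) - 70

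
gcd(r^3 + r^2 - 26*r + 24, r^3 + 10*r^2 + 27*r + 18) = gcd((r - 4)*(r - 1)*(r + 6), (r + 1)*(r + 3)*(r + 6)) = r + 6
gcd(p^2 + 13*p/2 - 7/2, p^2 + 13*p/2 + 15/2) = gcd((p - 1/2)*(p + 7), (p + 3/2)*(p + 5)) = 1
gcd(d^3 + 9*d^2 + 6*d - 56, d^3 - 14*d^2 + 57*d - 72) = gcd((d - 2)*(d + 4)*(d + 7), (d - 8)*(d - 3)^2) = 1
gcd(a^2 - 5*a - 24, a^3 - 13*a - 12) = a + 3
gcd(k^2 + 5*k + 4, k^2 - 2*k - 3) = k + 1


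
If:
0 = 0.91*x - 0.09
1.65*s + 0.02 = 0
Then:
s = -0.01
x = 0.10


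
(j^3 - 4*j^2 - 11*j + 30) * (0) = 0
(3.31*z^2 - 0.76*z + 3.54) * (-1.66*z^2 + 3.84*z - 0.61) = -5.4946*z^4 + 13.972*z^3 - 10.8139*z^2 + 14.0572*z - 2.1594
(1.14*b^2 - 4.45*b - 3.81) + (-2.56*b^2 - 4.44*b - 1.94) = -1.42*b^2 - 8.89*b - 5.75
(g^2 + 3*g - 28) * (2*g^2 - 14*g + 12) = 2*g^4 - 8*g^3 - 86*g^2 + 428*g - 336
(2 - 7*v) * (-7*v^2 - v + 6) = 49*v^3 - 7*v^2 - 44*v + 12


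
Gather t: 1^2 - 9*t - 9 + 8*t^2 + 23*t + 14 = 8*t^2 + 14*t + 6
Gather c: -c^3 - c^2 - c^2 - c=-c^3 - 2*c^2 - c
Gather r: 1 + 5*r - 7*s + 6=5*r - 7*s + 7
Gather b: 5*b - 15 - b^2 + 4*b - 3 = -b^2 + 9*b - 18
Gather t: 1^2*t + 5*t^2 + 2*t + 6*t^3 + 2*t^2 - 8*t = 6*t^3 + 7*t^2 - 5*t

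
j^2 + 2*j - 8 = (j - 2)*(j + 4)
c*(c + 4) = c^2 + 4*c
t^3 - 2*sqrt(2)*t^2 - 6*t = t*(t - 3*sqrt(2))*(t + sqrt(2))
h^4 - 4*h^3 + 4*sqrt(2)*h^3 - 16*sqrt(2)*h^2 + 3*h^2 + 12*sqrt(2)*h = h*(h - 3)*(h - 1)*(h + 4*sqrt(2))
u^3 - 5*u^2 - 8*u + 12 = (u - 6)*(u - 1)*(u + 2)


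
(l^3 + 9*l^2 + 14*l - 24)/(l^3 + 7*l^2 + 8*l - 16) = (l + 6)/(l + 4)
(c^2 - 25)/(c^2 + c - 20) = (c - 5)/(c - 4)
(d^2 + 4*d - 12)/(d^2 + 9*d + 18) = (d - 2)/(d + 3)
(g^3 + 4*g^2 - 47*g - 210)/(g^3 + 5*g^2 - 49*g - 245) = (g + 6)/(g + 7)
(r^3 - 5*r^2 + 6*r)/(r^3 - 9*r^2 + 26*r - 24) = r/(r - 4)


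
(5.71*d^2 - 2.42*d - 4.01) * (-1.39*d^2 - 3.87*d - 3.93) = -7.9369*d^4 - 18.7339*d^3 - 7.501*d^2 + 25.0293*d + 15.7593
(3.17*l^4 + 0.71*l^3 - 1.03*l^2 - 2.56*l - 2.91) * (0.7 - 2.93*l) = -9.2881*l^5 + 0.1387*l^4 + 3.5149*l^3 + 6.7798*l^2 + 6.7343*l - 2.037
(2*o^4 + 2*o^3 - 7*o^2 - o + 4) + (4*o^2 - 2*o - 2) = 2*o^4 + 2*o^3 - 3*o^2 - 3*o + 2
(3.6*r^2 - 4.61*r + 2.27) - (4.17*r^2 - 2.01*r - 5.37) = -0.57*r^2 - 2.6*r + 7.64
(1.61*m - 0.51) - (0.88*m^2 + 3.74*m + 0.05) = -0.88*m^2 - 2.13*m - 0.56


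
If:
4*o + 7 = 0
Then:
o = -7/4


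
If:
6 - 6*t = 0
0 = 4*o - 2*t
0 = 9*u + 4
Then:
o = 1/2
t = 1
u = -4/9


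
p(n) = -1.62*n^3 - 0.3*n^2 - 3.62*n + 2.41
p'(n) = -4.86*n^2 - 0.6*n - 3.62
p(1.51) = -9.32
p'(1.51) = -15.61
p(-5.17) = 236.97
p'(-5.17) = -130.42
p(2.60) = -37.50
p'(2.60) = -38.03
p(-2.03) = 22.07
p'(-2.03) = -22.43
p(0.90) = -2.27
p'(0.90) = -8.10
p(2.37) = -29.42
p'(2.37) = -32.34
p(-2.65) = 40.04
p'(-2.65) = -36.16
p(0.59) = -0.16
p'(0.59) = -5.67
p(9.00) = -1235.45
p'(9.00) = -402.68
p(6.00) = -380.03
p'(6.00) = -182.18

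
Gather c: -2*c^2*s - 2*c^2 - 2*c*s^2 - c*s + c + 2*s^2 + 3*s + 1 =c^2*(-2*s - 2) + c*(-2*s^2 - s + 1) + 2*s^2 + 3*s + 1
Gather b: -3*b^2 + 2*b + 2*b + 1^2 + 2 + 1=-3*b^2 + 4*b + 4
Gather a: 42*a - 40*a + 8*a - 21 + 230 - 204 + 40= 10*a + 45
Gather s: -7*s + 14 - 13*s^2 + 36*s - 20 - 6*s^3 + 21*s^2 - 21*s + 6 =-6*s^3 + 8*s^2 + 8*s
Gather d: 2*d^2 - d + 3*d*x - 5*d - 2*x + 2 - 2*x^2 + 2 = 2*d^2 + d*(3*x - 6) - 2*x^2 - 2*x + 4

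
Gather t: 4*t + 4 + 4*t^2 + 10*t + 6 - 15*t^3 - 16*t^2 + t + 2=-15*t^3 - 12*t^2 + 15*t + 12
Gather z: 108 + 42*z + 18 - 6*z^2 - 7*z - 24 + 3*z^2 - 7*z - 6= -3*z^2 + 28*z + 96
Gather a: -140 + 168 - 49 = -21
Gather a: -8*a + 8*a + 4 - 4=0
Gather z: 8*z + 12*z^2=12*z^2 + 8*z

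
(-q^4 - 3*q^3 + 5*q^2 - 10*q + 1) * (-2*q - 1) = 2*q^5 + 7*q^4 - 7*q^3 + 15*q^2 + 8*q - 1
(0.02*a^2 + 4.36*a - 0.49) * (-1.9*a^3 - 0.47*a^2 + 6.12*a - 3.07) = -0.038*a^5 - 8.2934*a^4 - 0.9958*a^3 + 26.8521*a^2 - 16.384*a + 1.5043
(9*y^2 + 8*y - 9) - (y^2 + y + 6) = 8*y^2 + 7*y - 15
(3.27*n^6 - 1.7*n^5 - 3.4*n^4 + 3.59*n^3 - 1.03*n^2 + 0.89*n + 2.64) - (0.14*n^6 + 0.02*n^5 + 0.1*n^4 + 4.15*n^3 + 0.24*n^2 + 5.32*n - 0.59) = 3.13*n^6 - 1.72*n^5 - 3.5*n^4 - 0.56*n^3 - 1.27*n^2 - 4.43*n + 3.23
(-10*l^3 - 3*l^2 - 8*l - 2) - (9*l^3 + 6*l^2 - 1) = -19*l^3 - 9*l^2 - 8*l - 1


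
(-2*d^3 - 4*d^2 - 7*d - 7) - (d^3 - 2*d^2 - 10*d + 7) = -3*d^3 - 2*d^2 + 3*d - 14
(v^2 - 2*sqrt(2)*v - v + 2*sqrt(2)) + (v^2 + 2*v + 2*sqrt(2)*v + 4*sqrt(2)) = 2*v^2 + v + 6*sqrt(2)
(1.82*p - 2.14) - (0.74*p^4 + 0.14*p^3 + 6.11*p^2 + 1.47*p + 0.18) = -0.74*p^4 - 0.14*p^3 - 6.11*p^2 + 0.35*p - 2.32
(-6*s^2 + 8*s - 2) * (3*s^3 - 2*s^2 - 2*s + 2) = -18*s^5 + 36*s^4 - 10*s^3 - 24*s^2 + 20*s - 4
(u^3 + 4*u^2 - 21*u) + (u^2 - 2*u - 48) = u^3 + 5*u^2 - 23*u - 48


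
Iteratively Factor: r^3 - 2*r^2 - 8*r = (r + 2)*(r^2 - 4*r) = r*(r + 2)*(r - 4)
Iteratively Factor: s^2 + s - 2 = (s - 1)*(s + 2)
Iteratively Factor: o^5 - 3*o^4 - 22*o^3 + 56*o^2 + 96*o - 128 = (o - 1)*(o^4 - 2*o^3 - 24*o^2 + 32*o + 128) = (o - 1)*(o + 4)*(o^3 - 6*o^2 + 32) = (o - 4)*(o - 1)*(o + 4)*(o^2 - 2*o - 8) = (o - 4)^2*(o - 1)*(o + 4)*(o + 2)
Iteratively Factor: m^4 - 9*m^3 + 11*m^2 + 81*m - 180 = (m - 5)*(m^3 - 4*m^2 - 9*m + 36) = (m - 5)*(m - 3)*(m^2 - m - 12) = (m - 5)*(m - 4)*(m - 3)*(m + 3)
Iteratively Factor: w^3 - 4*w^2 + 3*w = (w)*(w^2 - 4*w + 3) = w*(w - 3)*(w - 1)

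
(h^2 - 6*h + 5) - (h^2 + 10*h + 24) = -16*h - 19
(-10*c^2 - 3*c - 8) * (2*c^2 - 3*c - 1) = -20*c^4 + 24*c^3 + 3*c^2 + 27*c + 8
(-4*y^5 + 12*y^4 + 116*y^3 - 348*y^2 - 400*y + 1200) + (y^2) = -4*y^5 + 12*y^4 + 116*y^3 - 347*y^2 - 400*y + 1200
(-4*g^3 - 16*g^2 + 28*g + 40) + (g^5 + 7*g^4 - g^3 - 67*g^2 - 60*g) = g^5 + 7*g^4 - 5*g^3 - 83*g^2 - 32*g + 40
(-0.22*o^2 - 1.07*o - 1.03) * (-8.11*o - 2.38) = 1.7842*o^3 + 9.2013*o^2 + 10.8999*o + 2.4514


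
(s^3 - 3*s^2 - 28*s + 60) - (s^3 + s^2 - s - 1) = -4*s^2 - 27*s + 61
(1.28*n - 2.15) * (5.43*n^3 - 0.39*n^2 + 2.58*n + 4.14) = 6.9504*n^4 - 12.1737*n^3 + 4.1409*n^2 - 0.2478*n - 8.901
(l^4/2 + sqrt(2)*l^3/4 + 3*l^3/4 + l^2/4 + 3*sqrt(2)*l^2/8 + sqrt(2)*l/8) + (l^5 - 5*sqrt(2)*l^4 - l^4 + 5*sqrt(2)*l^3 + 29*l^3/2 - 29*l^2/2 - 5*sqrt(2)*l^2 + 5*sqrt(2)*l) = l^5 - 5*sqrt(2)*l^4 - l^4/2 + 21*sqrt(2)*l^3/4 + 61*l^3/4 - 57*l^2/4 - 37*sqrt(2)*l^2/8 + 41*sqrt(2)*l/8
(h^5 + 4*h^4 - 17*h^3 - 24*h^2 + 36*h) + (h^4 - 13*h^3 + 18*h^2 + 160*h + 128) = h^5 + 5*h^4 - 30*h^3 - 6*h^2 + 196*h + 128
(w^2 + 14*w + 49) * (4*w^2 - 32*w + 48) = 4*w^4 + 24*w^3 - 204*w^2 - 896*w + 2352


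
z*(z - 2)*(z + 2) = z^3 - 4*z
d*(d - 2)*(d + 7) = d^3 + 5*d^2 - 14*d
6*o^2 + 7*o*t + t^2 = (o + t)*(6*o + t)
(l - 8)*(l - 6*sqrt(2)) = l^2 - 6*sqrt(2)*l - 8*l + 48*sqrt(2)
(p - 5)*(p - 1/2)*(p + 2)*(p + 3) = p^4 - p^3/2 - 19*p^2 - 41*p/2 + 15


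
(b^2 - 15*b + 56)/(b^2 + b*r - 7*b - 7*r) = (b - 8)/(b + r)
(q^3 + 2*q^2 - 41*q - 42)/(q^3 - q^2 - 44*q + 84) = (q + 1)/(q - 2)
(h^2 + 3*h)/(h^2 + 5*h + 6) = h/(h + 2)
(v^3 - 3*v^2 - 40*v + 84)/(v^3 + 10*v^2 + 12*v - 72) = (v - 7)/(v + 6)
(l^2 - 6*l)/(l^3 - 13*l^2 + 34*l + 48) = l/(l^2 - 7*l - 8)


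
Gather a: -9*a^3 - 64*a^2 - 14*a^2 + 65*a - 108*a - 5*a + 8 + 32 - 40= -9*a^3 - 78*a^2 - 48*a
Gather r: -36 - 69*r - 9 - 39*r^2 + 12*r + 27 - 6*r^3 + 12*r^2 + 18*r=-6*r^3 - 27*r^2 - 39*r - 18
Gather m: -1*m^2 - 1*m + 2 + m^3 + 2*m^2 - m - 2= m^3 + m^2 - 2*m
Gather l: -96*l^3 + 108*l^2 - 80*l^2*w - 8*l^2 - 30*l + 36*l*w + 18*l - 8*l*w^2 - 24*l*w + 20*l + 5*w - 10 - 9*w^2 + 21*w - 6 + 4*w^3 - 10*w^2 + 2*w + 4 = -96*l^3 + l^2*(100 - 80*w) + l*(-8*w^2 + 12*w + 8) + 4*w^3 - 19*w^2 + 28*w - 12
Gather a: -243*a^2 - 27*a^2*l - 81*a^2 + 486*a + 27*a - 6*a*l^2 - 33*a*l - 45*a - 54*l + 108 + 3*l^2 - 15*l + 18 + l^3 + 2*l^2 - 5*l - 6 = a^2*(-27*l - 324) + a*(-6*l^2 - 33*l + 468) + l^3 + 5*l^2 - 74*l + 120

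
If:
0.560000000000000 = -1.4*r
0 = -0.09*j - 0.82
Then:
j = -9.11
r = -0.40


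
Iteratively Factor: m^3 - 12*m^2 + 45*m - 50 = (m - 5)*(m^2 - 7*m + 10) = (m - 5)*(m - 2)*(m - 5)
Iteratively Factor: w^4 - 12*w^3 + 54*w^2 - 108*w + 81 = (w - 3)*(w^3 - 9*w^2 + 27*w - 27) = (w - 3)^2*(w^2 - 6*w + 9) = (w - 3)^3*(w - 3)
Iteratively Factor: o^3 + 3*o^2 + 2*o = (o + 2)*(o^2 + o) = (o + 1)*(o + 2)*(o)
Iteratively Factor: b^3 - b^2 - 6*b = (b - 3)*(b^2 + 2*b) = b*(b - 3)*(b + 2)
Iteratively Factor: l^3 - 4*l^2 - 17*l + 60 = (l - 3)*(l^2 - l - 20) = (l - 5)*(l - 3)*(l + 4)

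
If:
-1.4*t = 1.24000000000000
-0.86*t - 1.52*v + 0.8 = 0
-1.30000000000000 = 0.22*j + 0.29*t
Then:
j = -4.74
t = -0.89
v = 1.03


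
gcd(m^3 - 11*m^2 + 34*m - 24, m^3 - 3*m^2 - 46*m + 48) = m - 1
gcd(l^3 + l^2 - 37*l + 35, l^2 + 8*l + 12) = 1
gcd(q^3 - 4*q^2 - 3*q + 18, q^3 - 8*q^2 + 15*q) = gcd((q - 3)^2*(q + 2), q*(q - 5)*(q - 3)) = q - 3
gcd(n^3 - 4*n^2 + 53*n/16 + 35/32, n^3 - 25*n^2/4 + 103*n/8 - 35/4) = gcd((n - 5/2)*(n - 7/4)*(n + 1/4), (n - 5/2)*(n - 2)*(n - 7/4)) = n^2 - 17*n/4 + 35/8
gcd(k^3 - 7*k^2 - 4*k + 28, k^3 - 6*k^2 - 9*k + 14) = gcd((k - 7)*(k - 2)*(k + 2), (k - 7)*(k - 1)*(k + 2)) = k^2 - 5*k - 14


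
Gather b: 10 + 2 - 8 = 4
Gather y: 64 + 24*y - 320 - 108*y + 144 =-84*y - 112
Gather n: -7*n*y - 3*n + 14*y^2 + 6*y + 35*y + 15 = n*(-7*y - 3) + 14*y^2 + 41*y + 15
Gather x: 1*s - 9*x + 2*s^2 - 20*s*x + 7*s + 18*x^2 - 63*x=2*s^2 + 8*s + 18*x^2 + x*(-20*s - 72)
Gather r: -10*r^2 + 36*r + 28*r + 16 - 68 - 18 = -10*r^2 + 64*r - 70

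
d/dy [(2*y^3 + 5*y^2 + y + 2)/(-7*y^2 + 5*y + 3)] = (-14*y^4 + 20*y^3 + 50*y^2 + 58*y - 7)/(49*y^4 - 70*y^3 - 17*y^2 + 30*y + 9)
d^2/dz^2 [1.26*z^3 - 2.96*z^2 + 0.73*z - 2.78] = 7.56*z - 5.92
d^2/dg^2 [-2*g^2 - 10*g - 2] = -4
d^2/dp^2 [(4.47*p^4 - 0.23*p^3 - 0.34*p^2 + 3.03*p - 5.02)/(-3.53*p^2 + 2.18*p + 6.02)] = (-111.400446*p^6 + 206.390628*p^5 + 442.481724000001*p^4 - 996.918674*p^3 - 1507.150956*p^2 - 568.109604*p + 365.242608)/(43.986977*p^6 - 81.494286*p^5 - 174.715938*p^4 + 267.597616*p^3 + 297.957492*p^2 - 237.012216*p - 218.167208)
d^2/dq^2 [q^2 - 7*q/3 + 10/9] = 2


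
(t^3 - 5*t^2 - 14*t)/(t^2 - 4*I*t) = (t^2 - 5*t - 14)/(t - 4*I)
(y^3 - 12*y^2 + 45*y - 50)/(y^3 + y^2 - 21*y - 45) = (y^2 - 7*y + 10)/(y^2 + 6*y + 9)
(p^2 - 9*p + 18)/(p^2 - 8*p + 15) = (p - 6)/(p - 5)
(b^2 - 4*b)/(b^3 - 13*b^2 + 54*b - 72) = b/(b^2 - 9*b + 18)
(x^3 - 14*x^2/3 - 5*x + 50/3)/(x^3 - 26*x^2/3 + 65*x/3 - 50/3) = (x + 2)/(x - 2)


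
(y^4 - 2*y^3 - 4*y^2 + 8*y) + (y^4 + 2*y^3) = 2*y^4 - 4*y^2 + 8*y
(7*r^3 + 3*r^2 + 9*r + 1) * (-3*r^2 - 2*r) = -21*r^5 - 23*r^4 - 33*r^3 - 21*r^2 - 2*r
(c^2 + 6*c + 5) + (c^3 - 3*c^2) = c^3 - 2*c^2 + 6*c + 5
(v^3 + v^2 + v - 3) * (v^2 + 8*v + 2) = v^5 + 9*v^4 + 11*v^3 + 7*v^2 - 22*v - 6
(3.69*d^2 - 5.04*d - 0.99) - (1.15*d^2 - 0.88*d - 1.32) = 2.54*d^2 - 4.16*d + 0.33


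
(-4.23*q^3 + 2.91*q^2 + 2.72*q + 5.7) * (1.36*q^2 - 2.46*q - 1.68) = -5.7528*q^5 + 14.3634*q^4 + 3.647*q^3 - 3.828*q^2 - 18.5916*q - 9.576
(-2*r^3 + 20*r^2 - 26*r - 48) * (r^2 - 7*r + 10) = -2*r^5 + 34*r^4 - 186*r^3 + 334*r^2 + 76*r - 480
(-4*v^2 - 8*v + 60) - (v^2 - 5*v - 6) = -5*v^2 - 3*v + 66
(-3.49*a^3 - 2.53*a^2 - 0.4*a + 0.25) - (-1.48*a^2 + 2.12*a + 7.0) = -3.49*a^3 - 1.05*a^2 - 2.52*a - 6.75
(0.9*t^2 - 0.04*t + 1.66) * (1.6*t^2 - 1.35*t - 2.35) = 1.44*t^4 - 1.279*t^3 + 0.595*t^2 - 2.147*t - 3.901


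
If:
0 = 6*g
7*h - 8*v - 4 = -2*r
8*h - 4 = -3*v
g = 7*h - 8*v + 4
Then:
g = 0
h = 4/17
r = 4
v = 12/17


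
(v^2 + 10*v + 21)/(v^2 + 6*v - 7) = (v + 3)/(v - 1)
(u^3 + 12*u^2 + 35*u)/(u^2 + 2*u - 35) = u*(u + 5)/(u - 5)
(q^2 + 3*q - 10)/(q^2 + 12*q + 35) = (q - 2)/(q + 7)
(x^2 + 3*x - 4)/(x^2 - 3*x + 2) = (x + 4)/(x - 2)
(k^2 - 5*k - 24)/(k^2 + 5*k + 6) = (k - 8)/(k + 2)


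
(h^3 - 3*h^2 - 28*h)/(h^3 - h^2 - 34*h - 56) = h/(h + 2)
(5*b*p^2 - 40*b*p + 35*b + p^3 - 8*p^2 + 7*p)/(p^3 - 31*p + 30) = (5*b*p - 35*b + p^2 - 7*p)/(p^2 + p - 30)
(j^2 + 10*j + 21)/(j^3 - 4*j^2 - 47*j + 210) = (j + 3)/(j^2 - 11*j + 30)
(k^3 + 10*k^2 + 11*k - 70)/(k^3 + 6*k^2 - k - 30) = (k + 7)/(k + 3)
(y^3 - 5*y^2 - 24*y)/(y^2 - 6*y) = (y^2 - 5*y - 24)/(y - 6)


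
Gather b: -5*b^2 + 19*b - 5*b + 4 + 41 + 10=-5*b^2 + 14*b + 55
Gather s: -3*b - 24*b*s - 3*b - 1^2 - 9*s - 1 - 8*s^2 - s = -6*b - 8*s^2 + s*(-24*b - 10) - 2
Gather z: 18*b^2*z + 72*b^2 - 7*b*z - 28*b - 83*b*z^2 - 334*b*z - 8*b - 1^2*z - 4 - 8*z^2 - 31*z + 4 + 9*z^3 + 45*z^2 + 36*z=72*b^2 - 36*b + 9*z^3 + z^2*(37 - 83*b) + z*(18*b^2 - 341*b + 4)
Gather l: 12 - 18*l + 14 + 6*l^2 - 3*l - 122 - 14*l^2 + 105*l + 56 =-8*l^2 + 84*l - 40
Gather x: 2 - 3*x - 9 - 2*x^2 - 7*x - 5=-2*x^2 - 10*x - 12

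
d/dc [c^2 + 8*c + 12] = 2*c + 8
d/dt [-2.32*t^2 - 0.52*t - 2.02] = -4.64*t - 0.52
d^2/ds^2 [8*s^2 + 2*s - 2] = 16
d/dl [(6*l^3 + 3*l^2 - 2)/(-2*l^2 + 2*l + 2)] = (-3*l^4 + 6*l^3 + 21*l^2/2 + l + 1)/(l^4 - 2*l^3 - l^2 + 2*l + 1)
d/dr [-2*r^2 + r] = 1 - 4*r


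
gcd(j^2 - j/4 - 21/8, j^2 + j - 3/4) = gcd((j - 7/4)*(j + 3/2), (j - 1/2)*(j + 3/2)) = j + 3/2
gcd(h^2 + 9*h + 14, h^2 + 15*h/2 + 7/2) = h + 7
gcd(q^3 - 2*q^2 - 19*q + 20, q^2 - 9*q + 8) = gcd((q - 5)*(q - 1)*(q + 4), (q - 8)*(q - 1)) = q - 1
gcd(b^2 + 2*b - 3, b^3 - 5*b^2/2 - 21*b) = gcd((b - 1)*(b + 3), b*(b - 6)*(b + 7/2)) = 1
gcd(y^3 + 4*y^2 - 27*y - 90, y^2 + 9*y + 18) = y^2 + 9*y + 18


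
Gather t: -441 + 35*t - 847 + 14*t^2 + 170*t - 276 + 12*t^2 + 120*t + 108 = 26*t^2 + 325*t - 1456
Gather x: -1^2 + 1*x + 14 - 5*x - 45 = -4*x - 32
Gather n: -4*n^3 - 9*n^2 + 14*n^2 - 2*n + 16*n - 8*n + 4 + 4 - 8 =-4*n^3 + 5*n^2 + 6*n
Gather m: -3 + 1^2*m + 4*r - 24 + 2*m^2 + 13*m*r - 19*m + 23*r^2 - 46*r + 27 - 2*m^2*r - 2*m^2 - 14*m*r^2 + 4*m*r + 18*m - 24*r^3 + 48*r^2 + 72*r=-2*m^2*r + m*(-14*r^2 + 17*r) - 24*r^3 + 71*r^2 + 30*r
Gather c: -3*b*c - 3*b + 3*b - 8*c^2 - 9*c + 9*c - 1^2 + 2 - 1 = -3*b*c - 8*c^2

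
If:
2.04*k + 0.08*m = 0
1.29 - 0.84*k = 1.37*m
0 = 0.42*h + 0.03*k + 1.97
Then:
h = -4.69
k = -0.04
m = 0.96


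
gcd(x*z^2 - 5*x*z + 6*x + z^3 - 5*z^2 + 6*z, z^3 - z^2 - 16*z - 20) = 1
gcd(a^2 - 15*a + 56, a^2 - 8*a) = a - 8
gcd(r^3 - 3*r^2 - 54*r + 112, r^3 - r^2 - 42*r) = 1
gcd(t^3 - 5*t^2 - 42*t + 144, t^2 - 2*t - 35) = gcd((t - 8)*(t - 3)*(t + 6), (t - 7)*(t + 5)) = 1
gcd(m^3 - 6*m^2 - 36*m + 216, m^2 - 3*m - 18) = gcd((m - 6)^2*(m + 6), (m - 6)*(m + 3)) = m - 6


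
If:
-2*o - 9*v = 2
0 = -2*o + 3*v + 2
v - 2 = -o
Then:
No Solution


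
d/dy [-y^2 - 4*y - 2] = -2*y - 4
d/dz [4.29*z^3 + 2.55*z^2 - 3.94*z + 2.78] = 12.87*z^2 + 5.1*z - 3.94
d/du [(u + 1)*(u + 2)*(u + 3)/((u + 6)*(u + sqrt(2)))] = (-(u + 1)*(u + 2)*(u + 3)*(u + 6) - (u + 1)*(u + 2)*(u + 3)*(u + sqrt(2)) + (u + 6)*(u + sqrt(2))*((u + 1)*(u + 2) + (u + 1)*(u + 3) + (u + 2)*(u + 3)))/((u + 6)^2*(u + sqrt(2))^2)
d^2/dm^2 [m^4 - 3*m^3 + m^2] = 12*m^2 - 18*m + 2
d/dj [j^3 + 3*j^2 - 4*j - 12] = 3*j^2 + 6*j - 4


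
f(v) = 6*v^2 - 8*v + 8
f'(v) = 12*v - 8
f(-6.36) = 301.58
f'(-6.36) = -84.32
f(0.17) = 6.81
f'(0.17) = -5.96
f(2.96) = 36.89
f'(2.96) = 27.52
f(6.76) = 228.11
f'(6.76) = 73.12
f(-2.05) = 49.62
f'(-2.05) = -32.60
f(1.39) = 8.47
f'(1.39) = 8.68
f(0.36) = 5.90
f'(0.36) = -3.68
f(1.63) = 10.90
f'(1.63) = 11.56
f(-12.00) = 968.00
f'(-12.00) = -152.00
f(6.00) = 176.00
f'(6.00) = 64.00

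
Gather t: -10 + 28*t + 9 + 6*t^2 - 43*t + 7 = 6*t^2 - 15*t + 6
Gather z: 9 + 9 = 18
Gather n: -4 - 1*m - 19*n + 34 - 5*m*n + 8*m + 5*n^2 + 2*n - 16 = 7*m + 5*n^2 + n*(-5*m - 17) + 14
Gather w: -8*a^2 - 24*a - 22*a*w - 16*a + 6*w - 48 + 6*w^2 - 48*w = -8*a^2 - 40*a + 6*w^2 + w*(-22*a - 42) - 48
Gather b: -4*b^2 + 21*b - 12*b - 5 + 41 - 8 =-4*b^2 + 9*b + 28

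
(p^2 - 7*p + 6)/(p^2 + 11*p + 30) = (p^2 - 7*p + 6)/(p^2 + 11*p + 30)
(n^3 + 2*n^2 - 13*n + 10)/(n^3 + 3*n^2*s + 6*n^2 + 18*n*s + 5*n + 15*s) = (n^2 - 3*n + 2)/(n^2 + 3*n*s + n + 3*s)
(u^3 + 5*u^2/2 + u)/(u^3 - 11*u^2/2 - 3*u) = (u + 2)/(u - 6)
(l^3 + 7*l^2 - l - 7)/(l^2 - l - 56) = (l^2 - 1)/(l - 8)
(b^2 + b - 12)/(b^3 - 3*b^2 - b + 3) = (b + 4)/(b^2 - 1)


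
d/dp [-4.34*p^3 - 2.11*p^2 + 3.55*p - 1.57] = -13.02*p^2 - 4.22*p + 3.55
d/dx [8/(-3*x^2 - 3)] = 16*x/(3*(x^2 + 1)^2)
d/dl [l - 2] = 1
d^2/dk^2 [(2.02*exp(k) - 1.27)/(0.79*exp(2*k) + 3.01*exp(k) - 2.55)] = (1.260682*exp(4*k) - 7.973786*exp(3*k) + 15.355941*exp(2*k) - 6.235477*exp(k) + 3.387165)*exp(k)/(0.493039*exp(6*k) + 5.635623*exp(5*k) + 16.698072*exp(4*k) - 9.110969*exp(3*k) - 53.89884*exp(2*k) + 58.717575*exp(k) - 16.581375)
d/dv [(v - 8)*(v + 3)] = 2*v - 5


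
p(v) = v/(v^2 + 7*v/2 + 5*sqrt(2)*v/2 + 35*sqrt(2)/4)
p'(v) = v*(-2*v - 5*sqrt(2)/2 - 7/2)/(v^2 + 7*v/2 + 5*sqrt(2)*v/2 + 35*sqrt(2)/4)^2 + 1/(v^2 + 7*v/2 + 5*sqrt(2)*v/2 + 35*sqrt(2)/4) = 2*(-4*v^2 + 35*sqrt(2))/(8*v^4 + 56*v^3 + 40*sqrt(2)*v^3 + 198*v^2 + 280*sqrt(2)*v^2 + 490*sqrt(2)*v + 700*v + 1225)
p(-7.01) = -0.57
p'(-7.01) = -0.25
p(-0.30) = -0.03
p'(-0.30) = 0.11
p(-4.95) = -2.41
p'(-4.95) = -2.88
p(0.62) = 0.04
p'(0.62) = 0.04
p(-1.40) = -0.31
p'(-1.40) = 0.52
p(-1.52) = -0.38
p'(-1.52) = 0.63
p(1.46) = 0.06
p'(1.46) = 0.02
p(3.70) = 0.07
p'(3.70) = 0.00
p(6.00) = 0.07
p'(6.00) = 0.00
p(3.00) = 0.07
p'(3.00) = 0.00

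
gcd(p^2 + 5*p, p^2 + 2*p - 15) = p + 5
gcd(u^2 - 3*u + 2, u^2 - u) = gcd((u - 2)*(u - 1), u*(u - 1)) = u - 1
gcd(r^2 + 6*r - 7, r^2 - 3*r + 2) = r - 1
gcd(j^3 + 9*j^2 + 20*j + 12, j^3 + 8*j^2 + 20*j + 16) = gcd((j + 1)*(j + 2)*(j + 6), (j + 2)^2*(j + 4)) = j + 2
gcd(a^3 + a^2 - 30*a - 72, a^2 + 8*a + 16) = a + 4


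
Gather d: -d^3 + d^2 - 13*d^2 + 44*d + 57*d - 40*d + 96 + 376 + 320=-d^3 - 12*d^2 + 61*d + 792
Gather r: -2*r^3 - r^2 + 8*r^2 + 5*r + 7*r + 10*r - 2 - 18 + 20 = -2*r^3 + 7*r^2 + 22*r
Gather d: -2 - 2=-4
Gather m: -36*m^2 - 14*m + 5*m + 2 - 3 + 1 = -36*m^2 - 9*m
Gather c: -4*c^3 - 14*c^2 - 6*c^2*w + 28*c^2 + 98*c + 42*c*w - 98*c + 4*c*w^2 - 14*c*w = -4*c^3 + c^2*(14 - 6*w) + c*(4*w^2 + 28*w)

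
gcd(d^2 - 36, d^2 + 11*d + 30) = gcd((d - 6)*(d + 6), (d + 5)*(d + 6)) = d + 6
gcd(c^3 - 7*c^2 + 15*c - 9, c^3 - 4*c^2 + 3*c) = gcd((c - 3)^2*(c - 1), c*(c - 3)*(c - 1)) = c^2 - 4*c + 3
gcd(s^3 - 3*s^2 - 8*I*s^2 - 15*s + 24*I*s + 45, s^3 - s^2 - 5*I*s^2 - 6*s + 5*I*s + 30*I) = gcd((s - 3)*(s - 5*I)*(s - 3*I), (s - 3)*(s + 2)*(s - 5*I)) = s^2 + s*(-3 - 5*I) + 15*I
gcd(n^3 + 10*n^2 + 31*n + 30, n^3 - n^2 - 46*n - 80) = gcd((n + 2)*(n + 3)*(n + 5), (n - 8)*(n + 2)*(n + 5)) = n^2 + 7*n + 10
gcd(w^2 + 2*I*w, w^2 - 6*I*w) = w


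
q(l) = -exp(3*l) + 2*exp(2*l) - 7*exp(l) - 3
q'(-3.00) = -0.34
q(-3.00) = -3.34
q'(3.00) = -22836.14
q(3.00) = -7439.83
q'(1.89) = -741.18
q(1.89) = -251.74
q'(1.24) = -100.22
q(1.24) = -44.57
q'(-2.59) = -0.50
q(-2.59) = -3.51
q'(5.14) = -14810575.81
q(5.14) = -4918229.03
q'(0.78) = -27.38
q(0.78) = -19.13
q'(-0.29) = -4.26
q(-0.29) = -7.54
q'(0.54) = -15.39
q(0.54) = -14.18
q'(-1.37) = -1.57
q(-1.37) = -4.67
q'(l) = -3*exp(3*l) + 4*exp(2*l) - 7*exp(l) = (-3*exp(2*l) + 4*exp(l) - 7)*exp(l)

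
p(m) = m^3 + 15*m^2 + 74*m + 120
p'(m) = 3*m^2 + 30*m + 74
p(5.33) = 1091.97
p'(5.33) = 319.13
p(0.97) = 206.81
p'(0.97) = 105.92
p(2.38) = 394.57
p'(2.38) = 162.39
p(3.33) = 569.68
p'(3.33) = 207.17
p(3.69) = 647.54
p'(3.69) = 225.55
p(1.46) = 263.13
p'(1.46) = 124.19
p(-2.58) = 11.75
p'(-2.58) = 16.57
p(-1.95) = 25.32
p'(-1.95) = 26.91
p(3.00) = 504.00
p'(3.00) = 191.00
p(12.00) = 4896.00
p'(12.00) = 866.00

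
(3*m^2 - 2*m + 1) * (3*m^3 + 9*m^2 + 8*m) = 9*m^5 + 21*m^4 + 9*m^3 - 7*m^2 + 8*m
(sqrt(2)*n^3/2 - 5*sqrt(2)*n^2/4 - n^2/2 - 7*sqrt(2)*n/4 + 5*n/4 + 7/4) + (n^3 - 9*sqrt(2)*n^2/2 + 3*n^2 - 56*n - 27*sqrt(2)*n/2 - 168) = sqrt(2)*n^3/2 + n^3 - 23*sqrt(2)*n^2/4 + 5*n^2/2 - 219*n/4 - 61*sqrt(2)*n/4 - 665/4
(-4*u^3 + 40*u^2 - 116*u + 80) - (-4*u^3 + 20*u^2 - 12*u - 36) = 20*u^2 - 104*u + 116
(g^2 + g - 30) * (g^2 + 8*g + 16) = g^4 + 9*g^3 - 6*g^2 - 224*g - 480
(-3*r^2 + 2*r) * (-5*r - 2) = 15*r^3 - 4*r^2 - 4*r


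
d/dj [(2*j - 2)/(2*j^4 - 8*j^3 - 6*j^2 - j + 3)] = 2*(2*j^4 - 8*j^3 - 6*j^2 - j + (j - 1)*(-8*j^3 + 24*j^2 + 12*j + 1) + 3)/(-2*j^4 + 8*j^3 + 6*j^2 + j - 3)^2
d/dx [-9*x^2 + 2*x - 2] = 2 - 18*x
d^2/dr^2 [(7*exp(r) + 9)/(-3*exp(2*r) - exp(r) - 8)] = (-63*exp(4*r) - 303*exp(3*r) + 927*exp(2*r) + 911*exp(r) - 376)*exp(r)/(27*exp(6*r) + 27*exp(5*r) + 225*exp(4*r) + 145*exp(3*r) + 600*exp(2*r) + 192*exp(r) + 512)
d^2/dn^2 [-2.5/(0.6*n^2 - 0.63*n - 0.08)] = (-1.8*n^2 + 1.89*n + 2.5*(1.2*n - 0.63)*(2.4*n - 1.26) + 0.24)/(-0.6*n^2 + 0.63*n + 0.08)^3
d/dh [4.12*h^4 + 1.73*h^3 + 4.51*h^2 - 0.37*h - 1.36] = 16.48*h^3 + 5.19*h^2 + 9.02*h - 0.37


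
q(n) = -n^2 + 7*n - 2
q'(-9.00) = 25.00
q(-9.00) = -146.00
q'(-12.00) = 31.00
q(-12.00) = -230.00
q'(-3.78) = 14.56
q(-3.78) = -42.75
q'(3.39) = 0.22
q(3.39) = 10.24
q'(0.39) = 6.22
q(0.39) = 0.58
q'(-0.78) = 8.56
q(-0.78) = -8.07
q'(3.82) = -0.64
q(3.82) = 10.15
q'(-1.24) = 9.48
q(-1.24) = -12.22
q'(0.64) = 5.72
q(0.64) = 2.07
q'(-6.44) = 19.88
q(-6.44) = -88.55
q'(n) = 7 - 2*n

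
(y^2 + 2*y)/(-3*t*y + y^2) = (y + 2)/(-3*t + y)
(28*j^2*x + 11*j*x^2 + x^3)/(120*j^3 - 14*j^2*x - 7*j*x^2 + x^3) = x*(7*j + x)/(30*j^2 - 11*j*x + x^2)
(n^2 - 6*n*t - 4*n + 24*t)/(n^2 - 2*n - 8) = (n - 6*t)/(n + 2)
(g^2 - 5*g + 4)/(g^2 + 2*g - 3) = (g - 4)/(g + 3)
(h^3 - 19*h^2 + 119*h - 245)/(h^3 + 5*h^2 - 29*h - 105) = (h^2 - 14*h + 49)/(h^2 + 10*h + 21)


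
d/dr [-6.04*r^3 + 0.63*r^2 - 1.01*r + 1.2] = -18.12*r^2 + 1.26*r - 1.01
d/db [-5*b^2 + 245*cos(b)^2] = -10*b - 245*sin(2*b)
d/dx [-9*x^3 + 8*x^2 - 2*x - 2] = -27*x^2 + 16*x - 2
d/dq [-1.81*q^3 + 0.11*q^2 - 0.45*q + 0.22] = -5.43*q^2 + 0.22*q - 0.45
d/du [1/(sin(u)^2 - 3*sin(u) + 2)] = (3 - 2*sin(u))*cos(u)/(sin(u)^2 - 3*sin(u) + 2)^2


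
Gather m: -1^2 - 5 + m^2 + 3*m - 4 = m^2 + 3*m - 10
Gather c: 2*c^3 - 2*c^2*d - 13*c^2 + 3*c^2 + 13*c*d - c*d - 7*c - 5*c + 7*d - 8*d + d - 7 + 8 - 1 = 2*c^3 + c^2*(-2*d - 10) + c*(12*d - 12)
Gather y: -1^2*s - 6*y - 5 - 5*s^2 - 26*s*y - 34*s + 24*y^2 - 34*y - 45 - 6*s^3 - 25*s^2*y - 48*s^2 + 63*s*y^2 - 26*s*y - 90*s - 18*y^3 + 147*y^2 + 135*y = -6*s^3 - 53*s^2 - 125*s - 18*y^3 + y^2*(63*s + 171) + y*(-25*s^2 - 52*s + 95) - 50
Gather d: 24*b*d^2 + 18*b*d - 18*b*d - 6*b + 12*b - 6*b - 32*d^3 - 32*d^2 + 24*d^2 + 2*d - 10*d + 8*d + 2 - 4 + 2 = -32*d^3 + d^2*(24*b - 8)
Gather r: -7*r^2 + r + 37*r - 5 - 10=-7*r^2 + 38*r - 15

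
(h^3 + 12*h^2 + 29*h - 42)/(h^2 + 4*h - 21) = (h^2 + 5*h - 6)/(h - 3)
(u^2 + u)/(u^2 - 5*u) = (u + 1)/(u - 5)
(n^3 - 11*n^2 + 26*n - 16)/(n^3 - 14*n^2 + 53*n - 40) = (n - 2)/(n - 5)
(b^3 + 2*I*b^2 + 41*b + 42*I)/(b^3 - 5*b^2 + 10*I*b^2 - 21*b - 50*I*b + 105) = (b^2 - 5*I*b + 6)/(b^2 + b*(-5 + 3*I) - 15*I)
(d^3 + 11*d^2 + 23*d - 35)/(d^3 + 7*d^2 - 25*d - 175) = (d - 1)/(d - 5)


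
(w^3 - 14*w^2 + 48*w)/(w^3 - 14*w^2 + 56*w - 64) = w*(w - 6)/(w^2 - 6*w + 8)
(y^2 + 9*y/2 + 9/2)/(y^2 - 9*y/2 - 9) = (y + 3)/(y - 6)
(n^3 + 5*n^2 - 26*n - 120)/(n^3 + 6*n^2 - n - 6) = (n^2 - n - 20)/(n^2 - 1)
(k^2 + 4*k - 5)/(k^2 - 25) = (k - 1)/(k - 5)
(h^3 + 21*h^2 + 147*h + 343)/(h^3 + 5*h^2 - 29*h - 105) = (h^2 + 14*h + 49)/(h^2 - 2*h - 15)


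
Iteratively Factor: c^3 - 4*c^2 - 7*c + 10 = (c - 1)*(c^2 - 3*c - 10) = (c - 5)*(c - 1)*(c + 2)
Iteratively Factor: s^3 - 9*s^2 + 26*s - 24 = (s - 2)*(s^2 - 7*s + 12) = (s - 4)*(s - 2)*(s - 3)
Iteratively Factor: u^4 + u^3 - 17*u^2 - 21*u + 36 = (u - 4)*(u^3 + 5*u^2 + 3*u - 9) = (u - 4)*(u + 3)*(u^2 + 2*u - 3) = (u - 4)*(u - 1)*(u + 3)*(u + 3)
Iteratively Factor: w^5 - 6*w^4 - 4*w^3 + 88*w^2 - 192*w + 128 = (w - 2)*(w^4 - 4*w^3 - 12*w^2 + 64*w - 64) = (w - 2)^2*(w^3 - 2*w^2 - 16*w + 32) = (w - 2)^3*(w^2 - 16) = (w - 4)*(w - 2)^3*(w + 4)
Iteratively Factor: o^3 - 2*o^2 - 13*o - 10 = (o - 5)*(o^2 + 3*o + 2) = (o - 5)*(o + 1)*(o + 2)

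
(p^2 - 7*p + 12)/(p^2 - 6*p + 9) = (p - 4)/(p - 3)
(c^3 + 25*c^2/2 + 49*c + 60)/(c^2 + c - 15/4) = 2*(c^2 + 10*c + 24)/(2*c - 3)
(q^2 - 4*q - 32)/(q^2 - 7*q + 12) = (q^2 - 4*q - 32)/(q^2 - 7*q + 12)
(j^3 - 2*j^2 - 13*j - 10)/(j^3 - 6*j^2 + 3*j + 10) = (j + 2)/(j - 2)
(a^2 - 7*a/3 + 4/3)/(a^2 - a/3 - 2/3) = (3*a - 4)/(3*a + 2)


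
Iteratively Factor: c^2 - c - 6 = (c - 3)*(c + 2)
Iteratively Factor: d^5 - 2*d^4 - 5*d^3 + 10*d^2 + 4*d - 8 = (d - 2)*(d^4 - 5*d^2 + 4) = (d - 2)^2*(d^3 + 2*d^2 - d - 2) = (d - 2)^2*(d + 2)*(d^2 - 1) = (d - 2)^2*(d - 1)*(d + 2)*(d + 1)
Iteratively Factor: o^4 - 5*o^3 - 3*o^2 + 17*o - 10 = (o - 1)*(o^3 - 4*o^2 - 7*o + 10) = (o - 1)^2*(o^2 - 3*o - 10) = (o - 5)*(o - 1)^2*(o + 2)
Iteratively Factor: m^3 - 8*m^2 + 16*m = (m - 4)*(m^2 - 4*m) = m*(m - 4)*(m - 4)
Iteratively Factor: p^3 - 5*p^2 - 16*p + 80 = (p + 4)*(p^2 - 9*p + 20) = (p - 4)*(p + 4)*(p - 5)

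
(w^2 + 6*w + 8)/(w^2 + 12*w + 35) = (w^2 + 6*w + 8)/(w^2 + 12*w + 35)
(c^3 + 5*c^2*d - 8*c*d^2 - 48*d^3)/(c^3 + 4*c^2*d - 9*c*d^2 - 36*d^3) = (c + 4*d)/(c + 3*d)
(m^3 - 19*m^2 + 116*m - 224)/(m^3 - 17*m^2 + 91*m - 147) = (m^2 - 12*m + 32)/(m^2 - 10*m + 21)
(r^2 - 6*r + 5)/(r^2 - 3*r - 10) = (r - 1)/(r + 2)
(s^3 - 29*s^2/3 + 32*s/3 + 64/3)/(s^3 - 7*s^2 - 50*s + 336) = (s^2 - 5*s/3 - 8/3)/(s^2 + s - 42)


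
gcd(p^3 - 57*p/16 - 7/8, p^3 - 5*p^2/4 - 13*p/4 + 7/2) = p^2 - p/4 - 7/2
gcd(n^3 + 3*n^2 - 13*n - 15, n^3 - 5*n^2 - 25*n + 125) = n + 5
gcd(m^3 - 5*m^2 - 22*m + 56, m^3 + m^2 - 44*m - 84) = m - 7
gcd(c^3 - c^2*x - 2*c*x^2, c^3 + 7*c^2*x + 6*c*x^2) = c^2 + c*x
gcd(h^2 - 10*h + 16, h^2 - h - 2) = h - 2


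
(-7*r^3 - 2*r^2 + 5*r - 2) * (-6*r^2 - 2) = 42*r^5 + 12*r^4 - 16*r^3 + 16*r^2 - 10*r + 4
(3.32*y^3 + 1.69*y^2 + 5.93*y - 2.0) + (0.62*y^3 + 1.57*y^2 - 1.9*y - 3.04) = 3.94*y^3 + 3.26*y^2 + 4.03*y - 5.04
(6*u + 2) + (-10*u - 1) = 1 - 4*u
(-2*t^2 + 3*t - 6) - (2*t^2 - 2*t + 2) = -4*t^2 + 5*t - 8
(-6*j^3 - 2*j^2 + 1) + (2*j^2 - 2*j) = -6*j^3 - 2*j + 1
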